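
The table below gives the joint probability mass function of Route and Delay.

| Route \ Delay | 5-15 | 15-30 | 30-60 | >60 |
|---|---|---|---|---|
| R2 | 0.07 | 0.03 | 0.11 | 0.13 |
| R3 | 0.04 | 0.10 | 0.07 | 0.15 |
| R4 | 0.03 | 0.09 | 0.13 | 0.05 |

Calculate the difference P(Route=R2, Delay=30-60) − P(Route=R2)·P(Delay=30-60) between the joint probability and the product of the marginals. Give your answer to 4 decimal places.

P(Route=R2) = 0.07 + 0.03 + 0.11 + 0.13 = 0.34.
P(Delay=30-60) = 0.11 + 0.07 + 0.13 = 0.31.
P(Route=R2, Delay=30-60) − P(Route=R2)P(Delay=30-60) = 0.11 − 0.34×0.31 = 0.0046.

0.0046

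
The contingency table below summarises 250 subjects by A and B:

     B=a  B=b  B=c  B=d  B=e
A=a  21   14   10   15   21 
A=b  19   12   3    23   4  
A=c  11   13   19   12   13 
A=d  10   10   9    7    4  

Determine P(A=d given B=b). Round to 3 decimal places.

Total with B=b: 14 + 12 + 13 + 10 = 49.
P(A=d | B=b) = 10/49 = 0.204.

0.204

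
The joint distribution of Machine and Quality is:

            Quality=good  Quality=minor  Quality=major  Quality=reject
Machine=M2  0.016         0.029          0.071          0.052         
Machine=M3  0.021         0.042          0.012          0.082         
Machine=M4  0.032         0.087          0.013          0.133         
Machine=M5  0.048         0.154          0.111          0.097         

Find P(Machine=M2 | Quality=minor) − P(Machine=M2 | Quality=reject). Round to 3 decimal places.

-0.050

P(Quality=minor) = 0.029 + 0.042 + 0.087 + 0.154 = 0.312; P(Machine=M2 | Quality=minor) = 0.029/0.312 = 0.0929.
P(Quality=reject) = 0.052 + 0.082 + 0.133 + 0.097 = 0.364; P(Machine=M2 | Quality=reject) = 0.052/0.364 = 0.1429.
Difference = -0.050.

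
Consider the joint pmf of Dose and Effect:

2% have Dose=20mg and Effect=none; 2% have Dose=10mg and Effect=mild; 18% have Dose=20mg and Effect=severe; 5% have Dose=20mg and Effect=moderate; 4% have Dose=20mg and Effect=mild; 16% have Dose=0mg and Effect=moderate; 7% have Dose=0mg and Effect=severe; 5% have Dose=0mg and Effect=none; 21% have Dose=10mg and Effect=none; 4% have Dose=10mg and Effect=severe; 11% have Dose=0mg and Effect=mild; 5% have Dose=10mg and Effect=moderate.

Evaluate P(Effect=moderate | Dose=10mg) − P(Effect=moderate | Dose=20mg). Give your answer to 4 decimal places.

-0.0162

P(Dose=10mg) = 0.21 + 0.02 + 0.05 + 0.04 = 0.32; P(Effect=moderate | Dose=10mg) = 0.05/0.32 = 0.15625.
P(Dose=20mg) = 0.02 + 0.04 + 0.05 + 0.18 = 0.29; P(Effect=moderate | Dose=20mg) = 0.05/0.29 = 0.17241.
Difference = -0.0162.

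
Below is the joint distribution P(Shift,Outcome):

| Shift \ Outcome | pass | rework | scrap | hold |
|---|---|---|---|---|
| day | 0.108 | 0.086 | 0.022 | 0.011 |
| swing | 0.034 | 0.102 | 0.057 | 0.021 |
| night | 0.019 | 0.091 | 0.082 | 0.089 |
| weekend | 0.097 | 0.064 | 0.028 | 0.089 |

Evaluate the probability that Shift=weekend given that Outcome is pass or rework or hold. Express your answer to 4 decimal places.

0.3083

P(Outcome=pass) = 0.108 + 0.034 + 0.019 + 0.097 = 0.258.
P(Outcome=rework) = 0.086 + 0.102 + 0.091 + 0.064 = 0.343.
P(Outcome=hold) = 0.011 + 0.021 + 0.089 + 0.089 = 0.210.
P(Outcome ∈ {pass, rework, hold}) = 0.258 + 0.343 + 0.210 = 0.811; P(Shift=weekend, Outcome ∈ {pass, rework, hold}) = 0.097 + 0.064 + 0.089 = 0.250.
P(Shift=weekend | Outcome ∈ {pass, rework, hold}) = 0.250/0.811 = 0.3083.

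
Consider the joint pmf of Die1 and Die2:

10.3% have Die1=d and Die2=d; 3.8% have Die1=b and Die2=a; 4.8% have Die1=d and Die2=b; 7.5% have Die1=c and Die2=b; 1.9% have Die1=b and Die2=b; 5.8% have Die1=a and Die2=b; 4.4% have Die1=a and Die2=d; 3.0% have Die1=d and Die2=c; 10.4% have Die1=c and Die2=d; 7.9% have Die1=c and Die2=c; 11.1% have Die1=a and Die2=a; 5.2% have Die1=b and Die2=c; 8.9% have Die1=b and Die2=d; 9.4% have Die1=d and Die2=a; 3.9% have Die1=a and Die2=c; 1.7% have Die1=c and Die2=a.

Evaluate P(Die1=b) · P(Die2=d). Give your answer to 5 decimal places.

0.06732

P(Die1=b) = 0.038 + 0.019 + 0.052 + 0.089 = 0.198.
P(Die2=d) = 0.044 + 0.089 + 0.104 + 0.103 = 0.340.
Product: 0.198 × 0.340 = 0.06732.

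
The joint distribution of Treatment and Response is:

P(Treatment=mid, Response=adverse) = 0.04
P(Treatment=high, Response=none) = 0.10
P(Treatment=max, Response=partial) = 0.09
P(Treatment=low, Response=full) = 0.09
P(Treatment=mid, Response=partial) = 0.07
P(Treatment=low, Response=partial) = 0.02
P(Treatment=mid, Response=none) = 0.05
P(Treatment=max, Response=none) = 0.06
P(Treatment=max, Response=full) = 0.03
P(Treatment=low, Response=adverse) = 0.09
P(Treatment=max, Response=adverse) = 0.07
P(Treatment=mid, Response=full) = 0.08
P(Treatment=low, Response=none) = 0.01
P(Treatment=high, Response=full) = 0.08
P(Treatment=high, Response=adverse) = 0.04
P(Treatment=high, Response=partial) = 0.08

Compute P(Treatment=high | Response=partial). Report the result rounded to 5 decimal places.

P(Response=partial) = 0.02 + 0.07 + 0.08 + 0.09 = 0.26.
P(Treatment=high | Response=partial) = 0.08/0.26 = 0.30769.

0.30769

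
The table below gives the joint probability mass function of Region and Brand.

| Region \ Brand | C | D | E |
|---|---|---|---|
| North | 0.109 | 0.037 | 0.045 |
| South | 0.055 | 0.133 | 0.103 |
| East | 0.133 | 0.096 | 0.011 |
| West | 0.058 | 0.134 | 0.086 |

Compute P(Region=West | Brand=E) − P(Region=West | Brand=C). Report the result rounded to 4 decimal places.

0.1876

P(Brand=E) = 0.045 + 0.103 + 0.011 + 0.086 = 0.245; P(Region=West | Brand=E) = 0.086/0.245 = 0.35102.
P(Brand=C) = 0.109 + 0.055 + 0.133 + 0.058 = 0.355; P(Region=West | Brand=C) = 0.058/0.355 = 0.16338.
Difference = 0.1876.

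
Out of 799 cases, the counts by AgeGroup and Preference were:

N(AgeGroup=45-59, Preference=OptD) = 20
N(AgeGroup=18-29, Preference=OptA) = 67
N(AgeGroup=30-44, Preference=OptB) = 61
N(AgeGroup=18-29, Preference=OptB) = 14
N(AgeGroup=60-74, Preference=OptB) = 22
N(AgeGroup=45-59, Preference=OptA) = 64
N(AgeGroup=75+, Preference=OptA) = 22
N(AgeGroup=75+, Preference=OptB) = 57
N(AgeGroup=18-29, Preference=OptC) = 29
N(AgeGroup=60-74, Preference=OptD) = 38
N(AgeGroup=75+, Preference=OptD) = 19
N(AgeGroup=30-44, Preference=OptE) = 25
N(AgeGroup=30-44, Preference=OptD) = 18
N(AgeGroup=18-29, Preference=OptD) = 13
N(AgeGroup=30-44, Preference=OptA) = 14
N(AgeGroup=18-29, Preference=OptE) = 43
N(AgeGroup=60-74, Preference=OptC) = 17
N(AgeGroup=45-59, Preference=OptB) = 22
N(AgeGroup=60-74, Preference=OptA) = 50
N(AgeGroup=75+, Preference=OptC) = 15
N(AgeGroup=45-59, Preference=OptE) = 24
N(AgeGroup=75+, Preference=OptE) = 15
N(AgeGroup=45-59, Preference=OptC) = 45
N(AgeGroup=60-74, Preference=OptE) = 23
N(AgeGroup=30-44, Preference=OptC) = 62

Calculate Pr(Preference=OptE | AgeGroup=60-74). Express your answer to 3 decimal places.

Total with AgeGroup=60-74: 50 + 22 + 17 + 38 + 23 = 150.
P(Preference=OptE | AgeGroup=60-74) = 23/150 = 0.153.

0.153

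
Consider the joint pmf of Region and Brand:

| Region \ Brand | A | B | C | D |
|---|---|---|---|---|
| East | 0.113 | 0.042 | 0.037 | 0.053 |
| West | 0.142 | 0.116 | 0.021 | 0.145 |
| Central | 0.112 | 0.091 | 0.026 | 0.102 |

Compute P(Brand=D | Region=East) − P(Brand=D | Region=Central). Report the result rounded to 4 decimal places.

P(Region=East) = 0.113 + 0.042 + 0.037 + 0.053 = 0.245; P(Brand=D | Region=East) = 0.053/0.245 = 0.21633.
P(Region=Central) = 0.112 + 0.091 + 0.026 + 0.102 = 0.331; P(Brand=D | Region=Central) = 0.102/0.331 = 0.30816.
Difference = -0.0918.

-0.0918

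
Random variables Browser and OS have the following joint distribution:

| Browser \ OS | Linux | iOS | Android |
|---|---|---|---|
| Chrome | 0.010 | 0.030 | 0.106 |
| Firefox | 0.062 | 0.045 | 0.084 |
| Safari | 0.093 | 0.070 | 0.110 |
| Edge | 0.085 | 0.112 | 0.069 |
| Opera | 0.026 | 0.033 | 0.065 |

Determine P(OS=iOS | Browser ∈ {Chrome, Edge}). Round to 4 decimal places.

0.3447

P(Browser=Chrome) = 0.010 + 0.030 + 0.106 = 0.146.
P(Browser=Edge) = 0.085 + 0.112 + 0.069 = 0.266.
P(Browser ∈ {Chrome, Edge}) = 0.146 + 0.266 = 0.412; P(OS=iOS, Browser ∈ {Chrome, Edge}) = 0.030 + 0.112 = 0.142.
P(OS=iOS | Browser ∈ {Chrome, Edge}) = 0.142/0.412 = 0.3447.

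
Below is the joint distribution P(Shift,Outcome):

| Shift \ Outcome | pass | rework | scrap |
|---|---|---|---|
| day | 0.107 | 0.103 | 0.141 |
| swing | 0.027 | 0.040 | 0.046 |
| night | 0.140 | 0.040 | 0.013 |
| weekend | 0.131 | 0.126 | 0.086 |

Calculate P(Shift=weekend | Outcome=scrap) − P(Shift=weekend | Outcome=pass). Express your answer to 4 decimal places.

-0.0228

P(Outcome=scrap) = 0.141 + 0.046 + 0.013 + 0.086 = 0.286; P(Shift=weekend | Outcome=scrap) = 0.086/0.286 = 0.30070.
P(Outcome=pass) = 0.107 + 0.027 + 0.140 + 0.131 = 0.405; P(Shift=weekend | Outcome=pass) = 0.131/0.405 = 0.32346.
Difference = -0.0228.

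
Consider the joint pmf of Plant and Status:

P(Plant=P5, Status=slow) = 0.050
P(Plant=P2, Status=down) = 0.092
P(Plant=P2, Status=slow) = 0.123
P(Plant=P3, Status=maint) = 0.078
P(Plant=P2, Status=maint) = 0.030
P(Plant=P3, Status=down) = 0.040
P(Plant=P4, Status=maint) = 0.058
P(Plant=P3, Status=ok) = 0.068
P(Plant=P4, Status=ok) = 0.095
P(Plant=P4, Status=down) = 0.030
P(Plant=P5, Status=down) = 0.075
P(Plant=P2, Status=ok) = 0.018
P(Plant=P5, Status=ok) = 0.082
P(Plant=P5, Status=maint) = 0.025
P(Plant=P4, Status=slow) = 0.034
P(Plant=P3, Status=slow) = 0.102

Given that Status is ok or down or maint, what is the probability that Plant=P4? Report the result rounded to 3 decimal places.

0.265

P(Status=ok) = 0.018 + 0.068 + 0.095 + 0.082 = 0.263.
P(Status=down) = 0.092 + 0.040 + 0.030 + 0.075 = 0.237.
P(Status=maint) = 0.030 + 0.078 + 0.058 + 0.025 = 0.191.
P(Status ∈ {ok, down, maint}) = 0.263 + 0.237 + 0.191 = 0.691; P(Plant=P4, Status ∈ {ok, down, maint}) = 0.095 + 0.030 + 0.058 = 0.183.
P(Plant=P4 | Status ∈ {ok, down, maint}) = 0.183/0.691 = 0.265.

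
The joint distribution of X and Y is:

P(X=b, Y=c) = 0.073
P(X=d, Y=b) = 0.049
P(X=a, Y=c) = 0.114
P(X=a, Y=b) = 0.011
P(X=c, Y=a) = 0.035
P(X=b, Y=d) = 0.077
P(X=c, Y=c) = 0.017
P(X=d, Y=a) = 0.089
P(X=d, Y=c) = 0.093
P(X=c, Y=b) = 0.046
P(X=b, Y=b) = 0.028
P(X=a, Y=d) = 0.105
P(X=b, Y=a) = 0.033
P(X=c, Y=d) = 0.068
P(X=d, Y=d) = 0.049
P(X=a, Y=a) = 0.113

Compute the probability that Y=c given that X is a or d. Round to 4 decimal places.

P(X=a) = 0.113 + 0.011 + 0.114 + 0.105 = 0.343.
P(X=d) = 0.089 + 0.049 + 0.093 + 0.049 = 0.280.
P(X ∈ {a, d}) = 0.343 + 0.280 = 0.623; P(Y=c, X ∈ {a, d}) = 0.114 + 0.093 = 0.207.
P(Y=c | X ∈ {a, d}) = 0.207/0.623 = 0.3323.

0.3323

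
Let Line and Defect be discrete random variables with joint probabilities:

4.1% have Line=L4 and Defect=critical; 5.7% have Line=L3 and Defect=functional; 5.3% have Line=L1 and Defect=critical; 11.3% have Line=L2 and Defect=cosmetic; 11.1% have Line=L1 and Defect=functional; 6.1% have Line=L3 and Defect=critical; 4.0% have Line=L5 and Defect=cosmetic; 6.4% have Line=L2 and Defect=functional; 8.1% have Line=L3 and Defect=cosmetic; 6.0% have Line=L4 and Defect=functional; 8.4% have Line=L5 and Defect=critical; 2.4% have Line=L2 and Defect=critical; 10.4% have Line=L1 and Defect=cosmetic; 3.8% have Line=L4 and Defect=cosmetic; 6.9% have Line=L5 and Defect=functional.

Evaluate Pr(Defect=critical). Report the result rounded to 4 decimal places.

0.2630

P(Defect=critical) = 0.053 + 0.024 + 0.061 + 0.041 + 0.084 = 0.263.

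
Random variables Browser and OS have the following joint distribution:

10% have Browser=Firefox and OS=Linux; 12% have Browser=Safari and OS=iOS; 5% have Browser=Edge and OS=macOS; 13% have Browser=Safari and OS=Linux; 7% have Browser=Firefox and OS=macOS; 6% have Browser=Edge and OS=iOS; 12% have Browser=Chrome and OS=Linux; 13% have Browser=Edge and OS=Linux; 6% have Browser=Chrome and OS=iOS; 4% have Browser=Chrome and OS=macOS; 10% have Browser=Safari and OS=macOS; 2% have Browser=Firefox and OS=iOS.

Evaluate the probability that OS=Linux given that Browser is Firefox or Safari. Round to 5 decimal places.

P(Browser=Firefox) = 0.07 + 0.10 + 0.02 = 0.19.
P(Browser=Safari) = 0.10 + 0.13 + 0.12 = 0.35.
P(Browser ∈ {Firefox, Safari}) = 0.19 + 0.35 = 0.54; P(OS=Linux, Browser ∈ {Firefox, Safari}) = 0.10 + 0.13 = 0.23.
P(OS=Linux | Browser ∈ {Firefox, Safari}) = 0.23/0.54 = 0.42593.

0.42593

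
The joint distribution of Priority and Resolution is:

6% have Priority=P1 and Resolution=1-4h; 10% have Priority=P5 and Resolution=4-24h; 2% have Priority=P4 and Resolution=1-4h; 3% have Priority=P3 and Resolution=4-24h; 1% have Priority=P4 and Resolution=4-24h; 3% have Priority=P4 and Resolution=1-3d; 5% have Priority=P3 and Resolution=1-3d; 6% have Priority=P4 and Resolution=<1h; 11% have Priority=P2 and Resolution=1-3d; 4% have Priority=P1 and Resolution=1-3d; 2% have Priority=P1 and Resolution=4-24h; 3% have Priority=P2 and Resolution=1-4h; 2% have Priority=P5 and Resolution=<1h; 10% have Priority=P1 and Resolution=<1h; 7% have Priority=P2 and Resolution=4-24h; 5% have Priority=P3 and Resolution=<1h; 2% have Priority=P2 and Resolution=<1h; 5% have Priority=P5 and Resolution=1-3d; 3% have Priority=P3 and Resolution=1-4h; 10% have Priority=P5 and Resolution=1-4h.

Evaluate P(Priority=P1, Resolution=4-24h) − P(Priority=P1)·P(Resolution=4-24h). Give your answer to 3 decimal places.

P(Priority=P1) = 0.10 + 0.06 + 0.02 + 0.04 = 0.22.
P(Resolution=4-24h) = 0.02 + 0.07 + 0.03 + 0.01 + 0.10 = 0.23.
P(Priority=P1, Resolution=4-24h) − P(Priority=P1)P(Resolution=4-24h) = 0.02 − 0.22×0.23 = -0.031.

-0.031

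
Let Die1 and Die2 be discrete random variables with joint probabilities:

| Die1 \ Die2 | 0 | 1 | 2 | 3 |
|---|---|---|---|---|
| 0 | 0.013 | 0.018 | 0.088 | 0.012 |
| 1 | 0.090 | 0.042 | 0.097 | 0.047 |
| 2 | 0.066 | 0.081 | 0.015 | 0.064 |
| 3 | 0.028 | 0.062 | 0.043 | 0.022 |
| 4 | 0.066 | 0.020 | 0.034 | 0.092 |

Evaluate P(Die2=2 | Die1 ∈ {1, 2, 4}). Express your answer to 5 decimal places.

P(Die1=1) = 0.090 + 0.042 + 0.097 + 0.047 = 0.276.
P(Die1=2) = 0.066 + 0.081 + 0.015 + 0.064 = 0.226.
P(Die1=4) = 0.066 + 0.020 + 0.034 + 0.092 = 0.212.
P(Die1 ∈ {1, 2, 4}) = 0.276 + 0.226 + 0.212 = 0.714; P(Die2=2, Die1 ∈ {1, 2, 4}) = 0.097 + 0.015 + 0.034 = 0.146.
P(Die2=2 | Die1 ∈ {1, 2, 4}) = 0.146/0.714 = 0.20448.

0.20448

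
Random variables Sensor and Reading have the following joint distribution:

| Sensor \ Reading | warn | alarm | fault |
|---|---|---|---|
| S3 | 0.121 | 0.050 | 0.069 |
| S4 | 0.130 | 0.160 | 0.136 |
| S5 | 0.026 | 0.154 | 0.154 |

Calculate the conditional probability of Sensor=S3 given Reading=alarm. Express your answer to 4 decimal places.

0.1374

P(Reading=alarm) = 0.050 + 0.160 + 0.154 = 0.364.
P(Sensor=S3 | Reading=alarm) = 0.050/0.364 = 0.1374.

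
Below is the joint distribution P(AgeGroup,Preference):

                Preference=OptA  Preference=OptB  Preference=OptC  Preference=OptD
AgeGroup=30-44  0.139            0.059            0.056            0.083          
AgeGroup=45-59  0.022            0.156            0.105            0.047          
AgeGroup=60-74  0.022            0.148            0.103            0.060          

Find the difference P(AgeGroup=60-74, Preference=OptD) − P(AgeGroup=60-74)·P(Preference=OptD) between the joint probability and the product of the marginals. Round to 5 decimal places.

-0.00327

P(AgeGroup=60-74) = 0.022 + 0.148 + 0.103 + 0.060 = 0.333.
P(Preference=OptD) = 0.083 + 0.047 + 0.060 = 0.190.
P(AgeGroup=60-74, Preference=OptD) − P(AgeGroup=60-74)P(Preference=OptD) = 0.060 − 0.333×0.190 = -0.00327.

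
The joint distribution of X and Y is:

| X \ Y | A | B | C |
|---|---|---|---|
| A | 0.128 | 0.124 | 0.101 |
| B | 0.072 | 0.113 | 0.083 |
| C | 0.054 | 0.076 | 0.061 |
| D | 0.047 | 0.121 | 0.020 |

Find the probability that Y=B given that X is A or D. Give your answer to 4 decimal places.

0.4529

P(X=A) = 0.128 + 0.124 + 0.101 = 0.353.
P(X=D) = 0.047 + 0.121 + 0.020 = 0.188.
P(X ∈ {A, D}) = 0.353 + 0.188 = 0.541; P(Y=B, X ∈ {A, D}) = 0.124 + 0.121 = 0.245.
P(Y=B | X ∈ {A, D}) = 0.245/0.541 = 0.4529.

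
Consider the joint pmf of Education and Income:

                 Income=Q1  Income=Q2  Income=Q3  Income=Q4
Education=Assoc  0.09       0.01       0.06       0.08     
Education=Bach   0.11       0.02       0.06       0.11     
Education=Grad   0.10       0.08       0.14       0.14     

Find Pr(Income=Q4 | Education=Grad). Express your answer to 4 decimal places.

P(Education=Grad) = 0.10 + 0.08 + 0.14 + 0.14 = 0.46.
P(Income=Q4 | Education=Grad) = 0.14/0.46 = 0.3043.

0.3043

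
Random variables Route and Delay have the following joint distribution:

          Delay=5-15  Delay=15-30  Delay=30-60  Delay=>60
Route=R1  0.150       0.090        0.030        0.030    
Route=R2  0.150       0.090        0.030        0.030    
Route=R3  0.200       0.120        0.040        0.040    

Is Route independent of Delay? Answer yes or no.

Every cell satisfies P(Route,Delay) = P(Route)·P(Delay). For instance P(Route=R1) = 0.300, P(Delay=5-15) = 0.500, and 0.300×0.500 = 0.150 matches the joint entry. So Route and Delay are independent.

yes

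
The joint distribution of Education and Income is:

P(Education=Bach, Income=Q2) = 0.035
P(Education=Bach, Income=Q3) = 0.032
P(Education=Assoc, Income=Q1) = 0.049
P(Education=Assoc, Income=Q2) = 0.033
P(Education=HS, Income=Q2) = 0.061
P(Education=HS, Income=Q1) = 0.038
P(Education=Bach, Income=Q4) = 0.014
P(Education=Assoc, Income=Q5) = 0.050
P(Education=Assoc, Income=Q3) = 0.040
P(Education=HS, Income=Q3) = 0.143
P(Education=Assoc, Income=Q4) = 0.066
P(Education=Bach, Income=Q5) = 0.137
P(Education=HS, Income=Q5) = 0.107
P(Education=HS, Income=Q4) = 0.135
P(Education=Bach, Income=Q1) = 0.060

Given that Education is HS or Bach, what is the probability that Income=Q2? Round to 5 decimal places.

0.12598

P(Education=HS) = 0.038 + 0.061 + 0.143 + 0.135 + 0.107 = 0.484.
P(Education=Bach) = 0.060 + 0.035 + 0.032 + 0.014 + 0.137 = 0.278.
P(Education ∈ {HS, Bach}) = 0.484 + 0.278 = 0.762; P(Income=Q2, Education ∈ {HS, Bach}) = 0.061 + 0.035 = 0.096.
P(Income=Q2 | Education ∈ {HS, Bach}) = 0.096/0.762 = 0.12598.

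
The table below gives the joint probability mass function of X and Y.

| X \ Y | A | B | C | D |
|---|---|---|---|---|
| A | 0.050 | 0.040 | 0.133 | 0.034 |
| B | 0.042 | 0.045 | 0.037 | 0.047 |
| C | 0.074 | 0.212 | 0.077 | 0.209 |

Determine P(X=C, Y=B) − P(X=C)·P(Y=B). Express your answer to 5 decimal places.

0.04212

P(X=C) = 0.074 + 0.212 + 0.077 + 0.209 = 0.572.
P(Y=B) = 0.040 + 0.045 + 0.212 = 0.297.
P(X=C, Y=B) − P(X=C)P(Y=B) = 0.212 − 0.572×0.297 = 0.04212.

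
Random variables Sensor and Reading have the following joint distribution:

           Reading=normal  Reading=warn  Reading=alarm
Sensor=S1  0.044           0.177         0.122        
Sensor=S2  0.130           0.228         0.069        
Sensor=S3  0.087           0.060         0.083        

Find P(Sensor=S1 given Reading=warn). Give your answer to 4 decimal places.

0.3806

P(Reading=warn) = 0.177 + 0.228 + 0.060 = 0.465.
P(Sensor=S1 | Reading=warn) = 0.177/0.465 = 0.3806.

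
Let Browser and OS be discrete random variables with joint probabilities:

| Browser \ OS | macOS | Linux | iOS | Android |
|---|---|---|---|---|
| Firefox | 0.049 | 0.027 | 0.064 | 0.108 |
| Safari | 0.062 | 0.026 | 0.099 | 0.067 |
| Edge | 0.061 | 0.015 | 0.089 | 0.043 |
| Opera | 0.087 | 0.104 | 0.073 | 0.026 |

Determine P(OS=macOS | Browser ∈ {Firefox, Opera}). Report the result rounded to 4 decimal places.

P(Browser=Firefox) = 0.049 + 0.027 + 0.064 + 0.108 = 0.248.
P(Browser=Opera) = 0.087 + 0.104 + 0.073 + 0.026 = 0.290.
P(Browser ∈ {Firefox, Opera}) = 0.248 + 0.290 = 0.538; P(OS=macOS, Browser ∈ {Firefox, Opera}) = 0.049 + 0.087 = 0.136.
P(OS=macOS | Browser ∈ {Firefox, Opera}) = 0.136/0.538 = 0.2528.

0.2528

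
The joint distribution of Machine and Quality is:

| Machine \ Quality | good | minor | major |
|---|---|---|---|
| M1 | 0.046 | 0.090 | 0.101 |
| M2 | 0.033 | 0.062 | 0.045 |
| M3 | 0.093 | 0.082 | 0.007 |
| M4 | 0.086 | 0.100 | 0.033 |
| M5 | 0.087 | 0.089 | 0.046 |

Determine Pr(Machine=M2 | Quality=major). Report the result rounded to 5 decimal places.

P(Quality=major) = 0.101 + 0.045 + 0.007 + 0.033 + 0.046 = 0.232.
P(Machine=M2 | Quality=major) = 0.045/0.232 = 0.19397.

0.19397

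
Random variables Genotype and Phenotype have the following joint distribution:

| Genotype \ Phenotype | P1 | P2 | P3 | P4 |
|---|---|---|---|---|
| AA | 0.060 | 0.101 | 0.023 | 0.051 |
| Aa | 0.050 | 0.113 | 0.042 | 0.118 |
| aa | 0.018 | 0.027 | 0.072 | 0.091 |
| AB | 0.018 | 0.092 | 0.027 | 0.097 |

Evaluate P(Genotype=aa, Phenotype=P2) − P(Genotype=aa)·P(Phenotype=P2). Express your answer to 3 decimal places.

-0.042

P(Genotype=aa) = 0.018 + 0.027 + 0.072 + 0.091 = 0.208.
P(Phenotype=P2) = 0.101 + 0.113 + 0.027 + 0.092 = 0.333.
P(Genotype=aa, Phenotype=P2) − P(Genotype=aa)P(Phenotype=P2) = 0.027 − 0.208×0.333 = -0.042.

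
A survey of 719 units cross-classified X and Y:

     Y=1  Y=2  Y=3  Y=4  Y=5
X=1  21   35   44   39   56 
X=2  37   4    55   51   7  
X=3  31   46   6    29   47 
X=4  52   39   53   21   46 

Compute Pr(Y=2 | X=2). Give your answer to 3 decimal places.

0.026

Total with X=2: 37 + 4 + 55 + 51 + 7 = 154.
P(Y=2 | X=2) = 4/154 = 0.026.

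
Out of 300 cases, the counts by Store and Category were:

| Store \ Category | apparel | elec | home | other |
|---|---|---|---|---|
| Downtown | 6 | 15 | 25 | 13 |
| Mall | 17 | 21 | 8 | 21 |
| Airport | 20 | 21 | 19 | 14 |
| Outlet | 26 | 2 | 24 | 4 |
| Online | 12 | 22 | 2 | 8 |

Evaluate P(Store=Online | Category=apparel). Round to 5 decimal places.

Total with Category=apparel: 6 + 17 + 20 + 26 + 12 = 81.
P(Store=Online | Category=apparel) = 12/81 = 0.14815.

0.14815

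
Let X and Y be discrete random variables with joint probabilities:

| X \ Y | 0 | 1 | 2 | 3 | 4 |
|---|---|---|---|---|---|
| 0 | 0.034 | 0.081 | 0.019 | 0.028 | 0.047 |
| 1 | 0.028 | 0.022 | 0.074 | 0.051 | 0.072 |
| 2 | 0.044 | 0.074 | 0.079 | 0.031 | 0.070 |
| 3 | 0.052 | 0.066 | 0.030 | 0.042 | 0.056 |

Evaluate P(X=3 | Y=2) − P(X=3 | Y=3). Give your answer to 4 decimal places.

-0.1278

P(Y=2) = 0.019 + 0.074 + 0.079 + 0.030 = 0.202; P(X=3 | Y=2) = 0.030/0.202 = 0.14851.
P(Y=3) = 0.028 + 0.051 + 0.031 + 0.042 = 0.152; P(X=3 | Y=3) = 0.042/0.152 = 0.27632.
Difference = -0.1278.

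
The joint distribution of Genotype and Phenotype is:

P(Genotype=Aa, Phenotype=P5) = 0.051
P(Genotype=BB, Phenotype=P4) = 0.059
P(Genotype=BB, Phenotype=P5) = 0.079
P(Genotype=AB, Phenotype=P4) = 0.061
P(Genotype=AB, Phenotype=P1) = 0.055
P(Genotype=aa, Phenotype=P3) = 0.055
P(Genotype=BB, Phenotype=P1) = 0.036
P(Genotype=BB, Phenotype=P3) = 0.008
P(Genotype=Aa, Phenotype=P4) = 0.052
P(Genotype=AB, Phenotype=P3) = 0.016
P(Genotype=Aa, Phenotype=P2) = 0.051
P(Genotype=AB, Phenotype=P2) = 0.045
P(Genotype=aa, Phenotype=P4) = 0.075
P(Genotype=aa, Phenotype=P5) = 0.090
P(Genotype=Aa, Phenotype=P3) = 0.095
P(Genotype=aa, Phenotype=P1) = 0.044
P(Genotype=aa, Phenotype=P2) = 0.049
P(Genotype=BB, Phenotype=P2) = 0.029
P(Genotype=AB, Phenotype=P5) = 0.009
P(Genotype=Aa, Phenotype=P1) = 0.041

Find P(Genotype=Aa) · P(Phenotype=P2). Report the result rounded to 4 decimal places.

P(Genotype=Aa) = 0.041 + 0.051 + 0.095 + 0.052 + 0.051 = 0.290.
P(Phenotype=P2) = 0.051 + 0.049 + 0.045 + 0.029 = 0.174.
Product: 0.290 × 0.174 = 0.0505.

0.0505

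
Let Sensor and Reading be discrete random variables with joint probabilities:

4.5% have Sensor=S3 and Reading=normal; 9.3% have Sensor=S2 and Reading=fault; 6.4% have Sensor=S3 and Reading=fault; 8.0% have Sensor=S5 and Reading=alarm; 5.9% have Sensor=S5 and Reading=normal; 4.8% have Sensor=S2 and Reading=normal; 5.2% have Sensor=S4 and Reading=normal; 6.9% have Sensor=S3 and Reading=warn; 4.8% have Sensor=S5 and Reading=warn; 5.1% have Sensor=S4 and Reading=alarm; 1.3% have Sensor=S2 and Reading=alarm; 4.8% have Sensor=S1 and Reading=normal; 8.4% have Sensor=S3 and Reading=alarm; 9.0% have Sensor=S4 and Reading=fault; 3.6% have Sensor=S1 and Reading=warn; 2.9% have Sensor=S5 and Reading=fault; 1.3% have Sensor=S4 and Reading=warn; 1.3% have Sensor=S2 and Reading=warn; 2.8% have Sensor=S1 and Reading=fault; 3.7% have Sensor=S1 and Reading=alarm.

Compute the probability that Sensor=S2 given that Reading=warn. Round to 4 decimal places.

0.0726

P(Reading=warn) = 0.036 + 0.013 + 0.069 + 0.013 + 0.048 = 0.179.
P(Sensor=S2 | Reading=warn) = 0.013/0.179 = 0.0726.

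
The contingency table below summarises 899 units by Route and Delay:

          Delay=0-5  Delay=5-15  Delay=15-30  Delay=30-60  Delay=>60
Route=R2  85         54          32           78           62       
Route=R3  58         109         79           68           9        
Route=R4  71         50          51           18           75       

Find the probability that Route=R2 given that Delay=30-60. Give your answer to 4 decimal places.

Total with Delay=30-60: 78 + 68 + 18 = 164.
P(Route=R2 | Delay=30-60) = 78/164 = 0.4756.

0.4756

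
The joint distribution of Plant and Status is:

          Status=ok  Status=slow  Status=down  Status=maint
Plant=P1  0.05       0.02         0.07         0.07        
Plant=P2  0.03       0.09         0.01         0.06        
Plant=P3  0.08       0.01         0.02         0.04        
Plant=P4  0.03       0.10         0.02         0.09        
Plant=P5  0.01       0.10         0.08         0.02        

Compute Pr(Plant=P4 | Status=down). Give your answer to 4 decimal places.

P(Status=down) = 0.07 + 0.01 + 0.02 + 0.02 + 0.08 = 0.20.
P(Plant=P4 | Status=down) = 0.02/0.20 = 0.1000.

0.1000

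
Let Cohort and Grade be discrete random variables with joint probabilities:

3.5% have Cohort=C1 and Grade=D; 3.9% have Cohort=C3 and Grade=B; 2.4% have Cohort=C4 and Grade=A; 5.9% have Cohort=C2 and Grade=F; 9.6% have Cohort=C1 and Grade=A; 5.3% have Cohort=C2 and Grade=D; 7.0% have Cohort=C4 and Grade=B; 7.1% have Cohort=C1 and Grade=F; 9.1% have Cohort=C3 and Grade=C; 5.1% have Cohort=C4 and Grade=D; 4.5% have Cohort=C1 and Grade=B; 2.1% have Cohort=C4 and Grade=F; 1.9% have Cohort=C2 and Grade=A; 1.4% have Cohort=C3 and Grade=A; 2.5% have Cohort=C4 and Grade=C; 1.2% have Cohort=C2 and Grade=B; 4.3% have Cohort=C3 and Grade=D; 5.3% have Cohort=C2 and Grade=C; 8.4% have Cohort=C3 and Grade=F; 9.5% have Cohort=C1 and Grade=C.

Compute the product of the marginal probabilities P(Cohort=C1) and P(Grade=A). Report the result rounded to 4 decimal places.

0.0523

P(Cohort=C1) = 0.096 + 0.045 + 0.095 + 0.035 + 0.071 = 0.342.
P(Grade=A) = 0.096 + 0.019 + 0.014 + 0.024 = 0.153.
Product: 0.342 × 0.153 = 0.0523.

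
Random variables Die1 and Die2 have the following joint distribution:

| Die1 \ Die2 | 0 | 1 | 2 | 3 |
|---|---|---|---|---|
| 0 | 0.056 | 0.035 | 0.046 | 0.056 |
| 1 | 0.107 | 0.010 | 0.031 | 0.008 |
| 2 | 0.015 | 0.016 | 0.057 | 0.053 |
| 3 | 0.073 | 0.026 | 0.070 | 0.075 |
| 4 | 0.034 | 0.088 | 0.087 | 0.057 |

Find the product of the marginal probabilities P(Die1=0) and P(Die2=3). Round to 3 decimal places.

0.048

P(Die1=0) = 0.056 + 0.035 + 0.046 + 0.056 = 0.193.
P(Die2=3) = 0.056 + 0.008 + 0.053 + 0.075 + 0.057 = 0.249.
Product: 0.193 × 0.249 = 0.048.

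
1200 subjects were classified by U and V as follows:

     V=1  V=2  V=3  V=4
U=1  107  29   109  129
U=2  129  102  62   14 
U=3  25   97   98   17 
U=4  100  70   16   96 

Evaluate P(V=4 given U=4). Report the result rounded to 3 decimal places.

0.340

Total with U=4: 100 + 70 + 16 + 96 = 282.
P(V=4 | U=4) = 96/282 = 0.340.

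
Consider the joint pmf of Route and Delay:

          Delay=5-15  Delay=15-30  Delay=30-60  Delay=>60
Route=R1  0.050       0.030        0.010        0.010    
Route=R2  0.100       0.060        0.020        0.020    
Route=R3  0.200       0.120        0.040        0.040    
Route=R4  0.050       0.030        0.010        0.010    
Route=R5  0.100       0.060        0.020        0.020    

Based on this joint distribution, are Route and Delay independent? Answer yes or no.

Every cell satisfies P(Route,Delay) = P(Route)·P(Delay). For instance P(Route=R5) = 0.200, P(Delay=5-15) = 0.500, and 0.200×0.500 = 0.100 matches the joint entry. So Route and Delay are independent.

yes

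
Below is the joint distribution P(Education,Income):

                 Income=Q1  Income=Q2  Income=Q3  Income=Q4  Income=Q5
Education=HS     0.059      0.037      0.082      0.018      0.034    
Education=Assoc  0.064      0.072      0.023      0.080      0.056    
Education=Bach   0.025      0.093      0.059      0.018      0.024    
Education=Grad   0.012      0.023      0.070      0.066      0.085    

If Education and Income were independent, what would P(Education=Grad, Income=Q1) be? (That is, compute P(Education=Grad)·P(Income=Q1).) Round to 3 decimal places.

P(Education=Grad) = 0.012 + 0.023 + 0.070 + 0.066 + 0.085 = 0.256.
P(Income=Q1) = 0.059 + 0.064 + 0.025 + 0.012 = 0.160.
Product: 0.256 × 0.160 = 0.041.

0.041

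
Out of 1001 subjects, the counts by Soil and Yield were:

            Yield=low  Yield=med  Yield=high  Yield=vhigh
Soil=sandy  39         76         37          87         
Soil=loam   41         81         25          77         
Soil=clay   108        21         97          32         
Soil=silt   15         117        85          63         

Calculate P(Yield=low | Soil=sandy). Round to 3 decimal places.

Total with Soil=sandy: 39 + 76 + 37 + 87 = 239.
P(Yield=low | Soil=sandy) = 39/239 = 0.163.

0.163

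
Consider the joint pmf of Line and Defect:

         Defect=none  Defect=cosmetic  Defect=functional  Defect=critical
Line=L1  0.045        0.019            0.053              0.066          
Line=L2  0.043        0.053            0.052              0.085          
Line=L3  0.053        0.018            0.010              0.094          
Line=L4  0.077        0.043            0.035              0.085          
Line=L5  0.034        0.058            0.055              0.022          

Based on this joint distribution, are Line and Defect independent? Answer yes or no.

no

P(Line=L5) = 0.169 and P(Defect=critical) = 0.352, so their product is 0.05949, but P(Line=L5, Defect=critical) = 0.022. Since these differ, Line and Defect are not independent.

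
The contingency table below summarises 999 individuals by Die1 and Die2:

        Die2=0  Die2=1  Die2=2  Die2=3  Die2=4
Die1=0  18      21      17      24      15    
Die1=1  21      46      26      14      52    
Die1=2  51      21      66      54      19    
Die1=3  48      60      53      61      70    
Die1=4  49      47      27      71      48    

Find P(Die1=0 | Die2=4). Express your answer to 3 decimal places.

Total with Die2=4: 15 + 52 + 19 + 70 + 48 = 204.
P(Die1=0 | Die2=4) = 15/204 = 0.074.

0.074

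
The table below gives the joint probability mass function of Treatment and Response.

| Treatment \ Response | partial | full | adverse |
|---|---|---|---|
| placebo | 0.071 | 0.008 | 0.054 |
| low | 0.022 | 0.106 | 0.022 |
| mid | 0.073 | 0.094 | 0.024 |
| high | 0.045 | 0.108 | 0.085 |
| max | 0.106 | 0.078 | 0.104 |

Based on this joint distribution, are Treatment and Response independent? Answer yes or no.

no

P(Treatment=low) = 0.150 and P(Response=full) = 0.394, so their product is 0.05910, but P(Treatment=low, Response=full) = 0.106. Since these differ, Treatment and Response are not independent.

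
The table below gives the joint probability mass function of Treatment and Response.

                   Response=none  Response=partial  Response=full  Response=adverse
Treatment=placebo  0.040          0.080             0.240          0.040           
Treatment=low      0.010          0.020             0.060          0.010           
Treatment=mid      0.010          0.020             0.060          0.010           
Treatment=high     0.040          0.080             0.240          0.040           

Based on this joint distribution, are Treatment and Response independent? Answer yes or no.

Every cell satisfies P(Treatment,Response) = P(Treatment)·P(Response). For instance P(Treatment=mid) = 0.100, P(Response=none) = 0.100, and 0.100×0.100 = 0.010 matches the joint entry. So Treatment and Response are independent.

yes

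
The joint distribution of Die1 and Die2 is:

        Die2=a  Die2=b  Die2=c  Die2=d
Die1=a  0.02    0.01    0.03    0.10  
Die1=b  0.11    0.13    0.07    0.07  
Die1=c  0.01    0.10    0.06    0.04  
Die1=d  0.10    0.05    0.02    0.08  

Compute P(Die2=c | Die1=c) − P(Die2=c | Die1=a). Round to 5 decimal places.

P(Die1=c) = 0.01 + 0.10 + 0.06 + 0.04 = 0.21; P(Die2=c | Die1=c) = 0.06/0.21 = 0.285714.
P(Die1=a) = 0.02 + 0.01 + 0.03 + 0.10 = 0.16; P(Die2=c | Die1=a) = 0.03/0.16 = 0.187500.
Difference = 0.09821.

0.09821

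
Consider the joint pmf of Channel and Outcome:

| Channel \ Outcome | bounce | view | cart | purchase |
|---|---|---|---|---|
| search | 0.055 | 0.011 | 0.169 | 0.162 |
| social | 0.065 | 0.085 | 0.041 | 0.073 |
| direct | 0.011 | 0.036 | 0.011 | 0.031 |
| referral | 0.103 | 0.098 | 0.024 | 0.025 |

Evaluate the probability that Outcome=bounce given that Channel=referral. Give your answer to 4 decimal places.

P(Channel=referral) = 0.103 + 0.098 + 0.024 + 0.025 = 0.250.
P(Outcome=bounce | Channel=referral) = 0.103/0.250 = 0.4120.

0.4120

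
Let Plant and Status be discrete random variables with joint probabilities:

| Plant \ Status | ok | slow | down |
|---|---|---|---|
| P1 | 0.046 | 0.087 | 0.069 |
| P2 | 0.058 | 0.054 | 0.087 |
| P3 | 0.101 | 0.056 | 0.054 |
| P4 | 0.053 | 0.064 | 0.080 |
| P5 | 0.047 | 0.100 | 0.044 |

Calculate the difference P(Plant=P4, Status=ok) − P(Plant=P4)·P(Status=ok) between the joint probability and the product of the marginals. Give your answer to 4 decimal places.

-0.0071

P(Plant=P4) = 0.053 + 0.064 + 0.080 = 0.197.
P(Status=ok) = 0.046 + 0.058 + 0.101 + 0.053 + 0.047 = 0.305.
P(Plant=P4, Status=ok) − P(Plant=P4)P(Status=ok) = 0.053 − 0.197×0.305 = -0.0071.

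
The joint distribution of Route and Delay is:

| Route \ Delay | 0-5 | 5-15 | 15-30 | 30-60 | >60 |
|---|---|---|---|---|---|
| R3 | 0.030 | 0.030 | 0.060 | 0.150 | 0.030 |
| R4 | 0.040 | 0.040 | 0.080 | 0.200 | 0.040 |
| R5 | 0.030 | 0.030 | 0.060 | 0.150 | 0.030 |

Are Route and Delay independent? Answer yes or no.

yes

Every cell satisfies P(Route,Delay) = P(Route)·P(Delay). For instance P(Route=R5) = 0.300, P(Delay=5-15) = 0.100, and 0.300×0.100 = 0.030 matches the joint entry. So Route and Delay are independent.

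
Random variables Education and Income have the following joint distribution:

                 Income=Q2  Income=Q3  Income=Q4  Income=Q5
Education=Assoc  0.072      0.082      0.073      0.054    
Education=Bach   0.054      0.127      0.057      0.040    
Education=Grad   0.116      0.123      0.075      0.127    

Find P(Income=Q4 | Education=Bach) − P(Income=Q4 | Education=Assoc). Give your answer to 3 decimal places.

-0.055

P(Education=Bach) = 0.054 + 0.127 + 0.057 + 0.040 = 0.278; P(Income=Q4 | Education=Bach) = 0.057/0.278 = 0.2050.
P(Education=Assoc) = 0.072 + 0.082 + 0.073 + 0.054 = 0.281; P(Income=Q4 | Education=Assoc) = 0.073/0.281 = 0.2598.
Difference = -0.055.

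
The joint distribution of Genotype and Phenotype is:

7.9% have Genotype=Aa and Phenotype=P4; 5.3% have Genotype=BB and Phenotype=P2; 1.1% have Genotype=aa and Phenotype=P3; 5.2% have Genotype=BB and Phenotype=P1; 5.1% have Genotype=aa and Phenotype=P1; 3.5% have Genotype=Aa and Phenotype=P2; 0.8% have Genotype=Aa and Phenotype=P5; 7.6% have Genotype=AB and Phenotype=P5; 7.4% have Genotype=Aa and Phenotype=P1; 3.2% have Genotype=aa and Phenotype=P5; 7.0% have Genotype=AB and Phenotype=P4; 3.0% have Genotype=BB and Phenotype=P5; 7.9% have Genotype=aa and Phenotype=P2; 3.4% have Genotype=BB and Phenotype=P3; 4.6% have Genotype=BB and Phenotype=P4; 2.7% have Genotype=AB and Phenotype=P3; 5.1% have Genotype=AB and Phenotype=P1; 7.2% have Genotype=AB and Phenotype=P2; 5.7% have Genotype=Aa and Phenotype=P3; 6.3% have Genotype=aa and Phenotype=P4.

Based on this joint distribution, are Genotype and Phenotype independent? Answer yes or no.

P(Genotype=AB) = 0.296 and P(Phenotype=P5) = 0.146, so their product is 0.04322, but P(Genotype=AB, Phenotype=P5) = 0.076. Since these differ, Genotype and Phenotype are not independent.

no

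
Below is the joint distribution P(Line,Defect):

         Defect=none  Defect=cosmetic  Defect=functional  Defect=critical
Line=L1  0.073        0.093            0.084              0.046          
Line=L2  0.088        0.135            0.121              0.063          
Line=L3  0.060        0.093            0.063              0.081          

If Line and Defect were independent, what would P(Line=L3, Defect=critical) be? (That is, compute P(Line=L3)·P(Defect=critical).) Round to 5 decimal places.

0.05643

P(Line=L3) = 0.060 + 0.093 + 0.063 + 0.081 = 0.297.
P(Defect=critical) = 0.046 + 0.063 + 0.081 = 0.190.
Product: 0.297 × 0.190 = 0.05643.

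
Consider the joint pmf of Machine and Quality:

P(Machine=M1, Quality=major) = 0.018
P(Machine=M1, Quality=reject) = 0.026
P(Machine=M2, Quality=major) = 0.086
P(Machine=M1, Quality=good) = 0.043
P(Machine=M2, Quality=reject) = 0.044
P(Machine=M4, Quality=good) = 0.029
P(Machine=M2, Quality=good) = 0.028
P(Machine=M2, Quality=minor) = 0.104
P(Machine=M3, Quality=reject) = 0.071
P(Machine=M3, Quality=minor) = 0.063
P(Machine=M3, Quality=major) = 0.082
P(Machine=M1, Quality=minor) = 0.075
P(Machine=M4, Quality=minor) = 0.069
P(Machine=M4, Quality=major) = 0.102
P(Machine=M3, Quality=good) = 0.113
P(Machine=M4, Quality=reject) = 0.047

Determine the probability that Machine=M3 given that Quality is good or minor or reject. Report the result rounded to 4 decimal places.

P(Quality=good) = 0.043 + 0.028 + 0.113 + 0.029 = 0.213.
P(Quality=minor) = 0.075 + 0.104 + 0.063 + 0.069 = 0.311.
P(Quality=reject) = 0.026 + 0.044 + 0.071 + 0.047 = 0.188.
P(Quality ∈ {good, minor, reject}) = 0.213 + 0.311 + 0.188 = 0.712; P(Machine=M3, Quality ∈ {good, minor, reject}) = 0.113 + 0.063 + 0.071 = 0.247.
P(Machine=M3 | Quality ∈ {good, minor, reject}) = 0.247/0.712 = 0.3469.

0.3469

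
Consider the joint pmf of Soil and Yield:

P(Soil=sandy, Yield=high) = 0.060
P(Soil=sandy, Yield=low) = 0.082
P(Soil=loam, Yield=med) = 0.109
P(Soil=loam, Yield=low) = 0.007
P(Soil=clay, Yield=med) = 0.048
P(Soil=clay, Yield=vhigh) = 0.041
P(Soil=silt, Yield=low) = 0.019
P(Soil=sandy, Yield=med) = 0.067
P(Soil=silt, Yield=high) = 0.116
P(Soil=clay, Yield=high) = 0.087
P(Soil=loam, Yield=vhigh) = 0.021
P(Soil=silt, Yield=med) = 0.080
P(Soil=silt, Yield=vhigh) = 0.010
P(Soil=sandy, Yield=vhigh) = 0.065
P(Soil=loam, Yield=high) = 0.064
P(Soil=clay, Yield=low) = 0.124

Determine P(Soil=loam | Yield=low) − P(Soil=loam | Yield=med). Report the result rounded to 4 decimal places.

-0.3284

P(Yield=low) = 0.082 + 0.007 + 0.124 + 0.019 = 0.232; P(Soil=loam | Yield=low) = 0.007/0.232 = 0.03017.
P(Yield=med) = 0.067 + 0.109 + 0.048 + 0.080 = 0.304; P(Soil=loam | Yield=med) = 0.109/0.304 = 0.35855.
Difference = -0.3284.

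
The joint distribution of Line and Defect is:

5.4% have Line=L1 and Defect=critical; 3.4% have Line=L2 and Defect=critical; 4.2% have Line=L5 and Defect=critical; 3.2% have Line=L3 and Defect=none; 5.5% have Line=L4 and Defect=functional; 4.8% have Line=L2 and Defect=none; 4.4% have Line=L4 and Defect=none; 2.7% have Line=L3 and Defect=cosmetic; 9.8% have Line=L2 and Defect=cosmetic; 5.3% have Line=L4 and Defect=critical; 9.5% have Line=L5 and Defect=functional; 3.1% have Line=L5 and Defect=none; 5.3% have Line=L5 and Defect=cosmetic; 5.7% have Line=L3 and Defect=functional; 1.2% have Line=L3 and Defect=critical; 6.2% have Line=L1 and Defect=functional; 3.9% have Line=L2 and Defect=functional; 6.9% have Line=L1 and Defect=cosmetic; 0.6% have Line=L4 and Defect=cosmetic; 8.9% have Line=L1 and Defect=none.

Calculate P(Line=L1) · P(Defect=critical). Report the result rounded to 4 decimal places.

0.0534

P(Line=L1) = 0.089 + 0.069 + 0.062 + 0.054 = 0.274.
P(Defect=critical) = 0.054 + 0.034 + 0.012 + 0.053 + 0.042 = 0.195.
Product: 0.274 × 0.195 = 0.0534.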